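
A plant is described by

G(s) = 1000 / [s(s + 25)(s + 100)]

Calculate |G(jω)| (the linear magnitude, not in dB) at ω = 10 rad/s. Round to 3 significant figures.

0.0370

At s = jω = j10:
pole (s+25): 25 + j10 → |·| = √(25²+10²) = √725 ≈ 26.926, ∠ = arctan(10/25) ≈ 21.80°
pole (s+100): 100 + j10 → |·| = √(100²+10²) = √10100 ≈ 100.5, ∠ = arctan(10/100) ≈ 5.71°
pole at origin: |s| = 10, ∠ = 90.00° (in denominator)
|G| = 1000 / 27061 ≈ 0.036954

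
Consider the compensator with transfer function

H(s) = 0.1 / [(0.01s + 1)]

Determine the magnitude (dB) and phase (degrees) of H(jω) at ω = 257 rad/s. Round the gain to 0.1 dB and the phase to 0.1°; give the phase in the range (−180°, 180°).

-28.8 dB, -68.7°

At ω = 257 rad/s:
pole (1 + j257·0.01) = 1 + j2.57 → |·| ≈ 2.7577, ∠ ≈ 68.74°
|H| = 0.1 · 1 / (2.7577) ≈ 0.036262
Gain = 20 log₁₀(0.036262) ≈ -28.81 dB
∠H = (0°) − (68.74°) = -68.74°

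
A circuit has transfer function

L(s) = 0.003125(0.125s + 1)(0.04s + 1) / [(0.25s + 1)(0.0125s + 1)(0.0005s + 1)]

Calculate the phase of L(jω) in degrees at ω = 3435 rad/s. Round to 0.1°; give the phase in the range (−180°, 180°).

-58.9°

At ω = 3435 rad/s:
zero (1 + j3435·0.125) = 1 + j429.375 → |·| ≈ 429.38, ∠ ≈ 89.87°
zero (1 + j3435·0.04) = 1 + j137.4 → |·| ≈ 137.4, ∠ ≈ 89.58°
pole (1 + j3435·0.25) = 1 + j858.75 → |·| ≈ 858.75, ∠ ≈ 89.93°
pole (1 + j3435·0.0125) = 1 + j42.9375 → |·| ≈ 42.949, ∠ ≈ 88.67°
pole (1 + j3435·0.0005) = 1 + j1.7175 → |·| ≈ 1.9874, ∠ ≈ 59.79°
∠L = (89.87° + 89.58°) − (89.93° + 88.67° + 59.79°) = -58.94°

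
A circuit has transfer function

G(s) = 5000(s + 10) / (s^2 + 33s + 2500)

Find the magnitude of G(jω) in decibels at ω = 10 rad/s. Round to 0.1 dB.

29.3 dB

At s = jω = j10:
zero (s+10): 10 + j10 → |·| = √(10²+10²) = √200 ≈ 14.142, ∠ = arctan(10/10) ≈ 45.00°
quadratic: (j10)² + 33·j10 + 2500 = 2400 + j330 → |·| ≈ 2422.6, ∠ ≈ 7.83°
|G| = 5000 · 14.142 / 2422.6 ≈ 29.188
Gain = 20 log₁₀(29.188) ≈ 29.30 dB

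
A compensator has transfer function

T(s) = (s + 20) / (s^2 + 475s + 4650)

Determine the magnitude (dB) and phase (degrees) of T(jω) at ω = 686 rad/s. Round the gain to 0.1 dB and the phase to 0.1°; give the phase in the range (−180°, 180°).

Substitute s = j686:
Numerator: (j686) + 20 = 20 + j686
Denominator: (j686)^2 + 475(j686) + 4650 = -465946 + j325850
|N| = √(20² + 686²) ≈ 686.29, ∠N ≈ 88.33°
|D| = √(465946² + 325850²) ≈ 5.6858e+05, ∠D ≈ 145.03°
|T| = 686.29 / 5.6858e+05 ≈ 0.001207
Gain = 20 log₁₀(0.001207) ≈ -58.37 dB
∠T = 88.33° − 145.03° = -56.70°

-58.4 dB, -56.7°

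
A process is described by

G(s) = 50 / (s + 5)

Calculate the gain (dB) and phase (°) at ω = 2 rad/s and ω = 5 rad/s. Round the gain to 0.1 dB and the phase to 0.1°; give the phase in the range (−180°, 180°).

At s = jω = j2:
pole (s+5): 5 + j2 → |·| = √(5²+2²) = √29 ≈ 5.3852, ∠ = arctan(2/5) ≈ 21.80°
|G| = 50 / 5.3852 ≈ 9.2847
Gain = 20 log₁₀(9.2847) ≈ 19.36 dB
∠G = 0.00° − 21.80° = -21.80°

At s = jω = j5:
pole (s+5): 5 + j5 → |·| = √(5²+5²) = √50 ≈ 7.0711, ∠ = arctan(5/5) ≈ 45.00°
|G| = 50 / 7.0711 ≈ 7.071
Gain = 20 log₁₀(7.071) ≈ 16.99 dB
∠G = 0.00° − 45.00° = -45.00°

ω = 2: 19.4 dB, -21.8°; ω = 5: 17.0 dB, -45.0°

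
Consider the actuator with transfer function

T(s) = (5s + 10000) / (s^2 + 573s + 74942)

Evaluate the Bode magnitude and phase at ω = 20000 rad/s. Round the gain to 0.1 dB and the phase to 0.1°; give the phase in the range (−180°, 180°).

-72.0 dB, -94.1°

Substitute s = j20000:
Numerator: 5(j20000) + 10000 = 10000 + j100000
Denominator: (j20000)^2 + 573(j20000) + 74942 = -399925058 + j11460000
|N| = √(10000² + 100000²) ≈ 1.005e+05, ∠N ≈ 84.29°
|D| = √(399925058² + 11460000²) ≈ 4.0009e+08, ∠D ≈ 178.36°
|T| = 1.005e+05 / 4.0009e+08 ≈ 0.00025119
Gain = 20 log₁₀(0.00025119) ≈ -72.00 dB
∠T = 84.29° − 178.36° = -94.07°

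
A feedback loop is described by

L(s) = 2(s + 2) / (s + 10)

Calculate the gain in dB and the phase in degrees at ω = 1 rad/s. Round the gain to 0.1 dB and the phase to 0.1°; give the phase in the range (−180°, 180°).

At s = jω = j1:
zero (s+2): 2 + j1 → |·| = √(2²+1²) = √5 ≈ 2.2361, ∠ = arctan(1/2) ≈ 26.57°
pole (s+10): 10 + j1 → |·| = √(10²+1²) = √101 ≈ 10.05, ∠ = arctan(1/10) ≈ 5.71°
|L| = 2 · 2.2361 / 10.05 ≈ 0.445
Gain = 20 log₁₀(0.445) ≈ -7.03 dB
∠L = 26.57° − 5.71° = 20.86°

-7.0 dB, 20.9°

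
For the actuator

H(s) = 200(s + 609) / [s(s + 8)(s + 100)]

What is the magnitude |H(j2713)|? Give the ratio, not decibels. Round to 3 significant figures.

At s = jω = j2713:
zero (s+609): 609 + j2713 → |·| = √(609²+2713²) = √7731250 ≈ 2780.5, ∠ = arctan(2713/609) ≈ 77.35°
pole (s+8): 8 + j2713 → |·| = √(8²+2713²) = √7360433 ≈ 2713, ∠ = arctan(2713/8) ≈ 89.83°
pole (s+100): 100 + j2713 → |·| = √(100²+2713²) = √7370369 ≈ 2714.8, ∠ = arctan(2713/100) ≈ 87.89°
pole at origin: |s| = 2713, ∠ = 90.00° (in denominator)
|H| = 200 · 2780.5 / 1.9982e+10 ≈ 2.783e-05

2.78e-05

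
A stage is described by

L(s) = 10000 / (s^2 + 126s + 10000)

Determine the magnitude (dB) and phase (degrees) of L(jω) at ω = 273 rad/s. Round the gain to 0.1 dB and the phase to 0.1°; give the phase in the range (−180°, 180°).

-17.3 dB, -151.9°

At s = jω = j273:
quadratic: (j273)² + 126·j273 + 10000 = -64529 + j34398 → |·| ≈ 73125, ∠ ≈ 151.94°
|L| = 10000 / 73125 ≈ 0.13675
Gain = 20 log₁₀(0.13675) ≈ -17.28 dB
∠L = 0.00° − 151.94° = -151.94°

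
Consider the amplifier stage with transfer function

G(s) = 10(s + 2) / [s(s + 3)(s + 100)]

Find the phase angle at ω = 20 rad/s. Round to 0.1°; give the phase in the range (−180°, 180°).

-98.5°

At s = jω = j20:
zero (s+2): 2 + j20 → |·| = √(2²+20²) = √404 ≈ 20.1, ∠ = arctan(20/2) ≈ 84.29°
pole (s+3): 3 + j20 → |·| = √(3²+20²) = √409 ≈ 20.224, ∠ = arctan(20/3) ≈ 81.47°
pole (s+100): 100 + j20 → |·| = √(100²+20²) = √10400 ≈ 101.98, ∠ = arctan(20/100) ≈ 11.31°
pole at origin: |s| = 20, ∠ = 90.00° (in denominator)
∠G = 84.29° − 182.78° = -98.49°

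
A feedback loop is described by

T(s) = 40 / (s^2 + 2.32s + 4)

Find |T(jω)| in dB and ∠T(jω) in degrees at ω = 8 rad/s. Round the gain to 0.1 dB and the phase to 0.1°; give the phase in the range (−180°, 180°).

At s = jω = j8:
quadratic: (j8)² + 2.32·j8 + 4 = -60 + j18.56 → |·| ≈ 62.805, ∠ ≈ 162.81°
|T| = 40 / 62.805 ≈ 0.63689
Gain = 20 log₁₀(0.63689) ≈ -3.92 dB
∠T = 0.00° − 162.81° = -162.81°

-3.9 dB, -162.8°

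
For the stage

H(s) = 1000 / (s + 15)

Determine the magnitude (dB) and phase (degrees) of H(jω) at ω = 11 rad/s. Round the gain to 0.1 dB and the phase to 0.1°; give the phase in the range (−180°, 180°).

34.6 dB, -36.3°

Substitute s = j11:
Numerator: 1000 = 1000 + j0
Denominator: (j11) + 15 = 15 + j11
|N| = √(1000² + 0²) ≈ 1000, ∠N ≈ 0.00°
|D| = √(15² + 11²) ≈ 18.601, ∠D ≈ 36.25°
|H| = 1000 / 18.601 ≈ 53.761
Gain = 20 log₁₀(53.761) ≈ 34.61 dB
∠H = 0.00° − 36.25° = -36.25°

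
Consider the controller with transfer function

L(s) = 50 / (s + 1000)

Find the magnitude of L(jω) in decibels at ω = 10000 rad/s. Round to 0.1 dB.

-46.1 dB

At s = jω = j10000:
pole (s+1000): 1000 + j10000 → |·| = √(1000²+10000²) = √101000000 ≈ 10050, ∠ = arctan(10000/1000) ≈ 84.29°
|L| = 50 / 10050 ≈ 0.0049751
Gain = 20 log₁₀(0.0049751) ≈ -46.06 dB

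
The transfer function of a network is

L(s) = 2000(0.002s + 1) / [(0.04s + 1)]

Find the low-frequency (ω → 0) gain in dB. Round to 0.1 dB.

66.0 dB

L(0) = 2000 · 1 / 1 = 2000
20 log₁₀(2000) ≈ 66.02 dB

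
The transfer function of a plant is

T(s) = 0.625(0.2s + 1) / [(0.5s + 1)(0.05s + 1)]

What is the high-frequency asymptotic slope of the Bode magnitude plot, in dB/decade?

Each pole contributes −20 dB/decade at high frequency; each zero contributes +20 dB/decade.
Net: 1 zero(s) − 2 pole(s) → -20 dB/decade.

-20 dB/decade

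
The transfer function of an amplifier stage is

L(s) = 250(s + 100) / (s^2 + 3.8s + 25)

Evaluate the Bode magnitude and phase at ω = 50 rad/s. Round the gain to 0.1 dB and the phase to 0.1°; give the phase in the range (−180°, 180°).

At s = jω = j50:
zero (s+100): 100 + j50 → |·| = √(100²+50²) = √12500 ≈ 111.8, ∠ = arctan(50/100) ≈ 26.57°
quadratic: (j50)² + 3.8·j50 + 25 = -2475 + j190 → |·| ≈ 2482.3, ∠ ≈ 175.61°
|L| = 250 · 111.8 / 2482.3 ≈ 11.26
Gain = 20 log₁₀(11.26) ≈ 21.03 dB
∠L = 26.57° − 175.61° = -149.04°

21.0 dB, -149.0°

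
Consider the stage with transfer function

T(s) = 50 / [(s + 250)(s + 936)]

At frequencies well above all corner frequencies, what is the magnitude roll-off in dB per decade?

Each pole contributes −20 dB/decade at high frequency; each zero contributes +20 dB/decade.
Net: 0 zero(s) − 2 pole(s) → -40 dB/decade.

-40 dB/decade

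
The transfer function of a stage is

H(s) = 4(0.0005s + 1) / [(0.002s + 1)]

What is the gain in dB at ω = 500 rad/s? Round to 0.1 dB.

9.3 dB

At ω = 500 rad/s:
zero (1 + j500·0.0005) = 1 + j0.25 → |·| ≈ 1.0308, ∠ ≈ 14.04°
pole (1 + j500·0.002) = 1 + j1 → |·| ≈ 1.4142, ∠ ≈ 45.00°
|H| = 4 · 1.0308 / (1.4142) ≈ 2.9156
Gain = 20 log₁₀(2.9156) ≈ 9.29 dB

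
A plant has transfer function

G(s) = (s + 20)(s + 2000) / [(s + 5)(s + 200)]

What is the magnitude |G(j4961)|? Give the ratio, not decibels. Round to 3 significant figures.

1.08

At s = jω = j4961:
zero (s+20): 20 + j4961 → |·| = √(20²+4961²) = √24611921 ≈ 4961, ∠ = arctan(4961/20) ≈ 89.77°
zero (s+2000): 2000 + j4961 → |·| = √(2000²+4961²) = √28611521 ≈ 5349, ∠ = arctan(4961/2000) ≈ 68.04°
pole (s+5): 5 + j4961 → |·| = √(5²+4961²) = √24611546 ≈ 4961, ∠ = arctan(4961/5) ≈ 89.94°
pole (s+200): 200 + j4961 → |·| = √(200²+4961²) = √24651521 ≈ 4965, ∠ = arctan(4961/200) ≈ 87.69°
|G| = 1 · 2.6536e+07 / 2.4631e+07 ≈ 1.0773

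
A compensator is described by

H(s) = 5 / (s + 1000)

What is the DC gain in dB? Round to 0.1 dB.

-46.0 dB

H(0) = 5 / 1000 = 0.005
20 log₁₀(0.005) ≈ -46.02 dB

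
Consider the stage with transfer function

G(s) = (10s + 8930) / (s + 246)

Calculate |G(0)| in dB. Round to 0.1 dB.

31.2 dB

G(0) = 8930 / 246 ≈ 36.301
20 log₁₀(36.301) ≈ 31.20 dB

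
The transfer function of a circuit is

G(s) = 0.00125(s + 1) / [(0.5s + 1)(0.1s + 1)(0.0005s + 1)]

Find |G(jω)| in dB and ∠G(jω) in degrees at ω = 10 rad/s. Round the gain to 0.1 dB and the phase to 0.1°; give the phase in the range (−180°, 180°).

-55.2 dB, -39.7°

At ω = 10 rad/s:
zero (1 + j10·1) = 1 + j10 → |·| ≈ 10.05, ∠ ≈ 84.29°
pole (1 + j10·0.5) = 1 + j5 → |·| ≈ 5.099, ∠ ≈ 78.69°
pole (1 + j10·0.1) = 1 + j1 → |·| ≈ 1.4142, ∠ ≈ 45.00°
pole (1 + j10·0.0005) = 1 + j0.005 → |·| ≈ 1, ∠ ≈ 0.29°
|G| = 0.00125 · 10.05 / (5.099 · 1.4142 · 1) ≈ 0.0017421
Gain = 20 log₁₀(0.0017421) ≈ -55.18 dB
∠G = (84.29°) − (78.69° + 45.00° + 0.29°) = -39.69°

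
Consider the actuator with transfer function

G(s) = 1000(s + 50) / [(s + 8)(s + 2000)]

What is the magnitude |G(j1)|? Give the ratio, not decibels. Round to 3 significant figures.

3.10

At s = jω = j1:
zero (s+50): 50 + j1 → |·| = √(50²+1²) = √2501 ≈ 50.01, ∠ = arctan(1/50) ≈ 1.15°
pole (s+8): 8 + j1 → |·| = √(8²+1²) = √65 ≈ 8.0623, ∠ = arctan(1/8) ≈ 7.13°
pole (s+2000): 2000 + j1 → |·| = √(2000²+1²) = √4000001 ≈ 2000, ∠ = arctan(1/2000) ≈ 0.03°
|G| = 1000 · 50.01 / 16125 ≈ 3.1014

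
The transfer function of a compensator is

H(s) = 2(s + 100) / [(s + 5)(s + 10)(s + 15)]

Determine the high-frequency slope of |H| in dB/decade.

-40 dB/decade

Each pole contributes −20 dB/decade at high frequency; each zero contributes +20 dB/decade.
Net: 1 zero(s) − 3 pole(s) → -40 dB/decade.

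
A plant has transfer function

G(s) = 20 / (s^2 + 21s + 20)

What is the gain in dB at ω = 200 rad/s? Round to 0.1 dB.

Substitute s = j200:
Numerator: 20 = 20 + j0
Denominator: (j200)^2 + 21(j200) + 20 = -39980 + j4200
|N| = √(20² + 0²) ≈ 20, ∠N ≈ 0.00°
|D| = √(39980² + 4200²) ≈ 40200, ∠D ≈ 174.00°
|G| = 20 / 40200 ≈ 0.00049751
Gain = 20 log₁₀(0.00049751) ≈ -66.06 dB

-66.1 dB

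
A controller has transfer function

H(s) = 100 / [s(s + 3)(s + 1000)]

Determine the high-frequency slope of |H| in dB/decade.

-60 dB/decade

Each pole contributes −20 dB/decade at high frequency; each zero contributes +20 dB/decade.
Net: 0 zero(s) − 3 pole(s) → -60 dB/decade.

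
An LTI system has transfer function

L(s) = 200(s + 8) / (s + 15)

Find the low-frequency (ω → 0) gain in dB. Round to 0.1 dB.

L(0) = 200·8 / (15) ≈ 106.67
20 log₁₀(106.67) ≈ 40.56 dB

40.6 dB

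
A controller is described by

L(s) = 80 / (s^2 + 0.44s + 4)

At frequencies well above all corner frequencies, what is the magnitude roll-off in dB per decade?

Each pole contributes −20 dB/decade at high frequency; each zero contributes +20 dB/decade.
Net: 0 zero(s) − 2 pole(s) → -40 dB/decade.

-40 dB/decade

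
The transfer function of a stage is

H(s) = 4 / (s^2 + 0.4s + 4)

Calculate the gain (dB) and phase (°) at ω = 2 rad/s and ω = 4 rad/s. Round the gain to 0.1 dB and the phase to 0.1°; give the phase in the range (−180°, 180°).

At s = jω = j2:
quadratic: (j2)² + 0.4·j2 + 4 = 0 + j0.8 → |·| ≈ 0.8, ∠ ≈ 90.00°
|H| = 4 / 0.8 ≈ 5
Gain = 20 log₁₀(5) ≈ 13.98 dB
∠H = 0.00° − 90.00° = -90.00°

At s = jω = j4:
quadratic: (j4)² + 0.4·j4 + 4 = -12 + j1.6 → |·| ≈ 12.106, ∠ ≈ 172.41°
|H| = 4 / 12.106 ≈ 0.33041
Gain = 20 log₁₀(0.33041) ≈ -9.62 dB
∠H = 0.00° − 172.41° = -172.41°

ω = 2: 14.0 dB, -90.0°; ω = 4: -9.6 dB, -172.4°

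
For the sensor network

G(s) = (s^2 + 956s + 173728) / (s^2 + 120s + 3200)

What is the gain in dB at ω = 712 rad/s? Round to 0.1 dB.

3.4 dB

Substitute s = j712:
Numerator: (j712)^2 + 956(j712) + 173728 = -333216 + j680672
Denominator: (j712)^2 + 120(j712) + 3200 = -503744 + j85440
|N| = √(333216² + 680672²) ≈ 7.5786e+05, ∠N ≈ 116.08°
|D| = √(503744² + 85440²) ≈ 5.1094e+05, ∠D ≈ 170.37°
|G| = 7.5786e+05 / 5.1094e+05 ≈ 1.4833
Gain = 20 log₁₀(1.4833) ≈ 3.42 dB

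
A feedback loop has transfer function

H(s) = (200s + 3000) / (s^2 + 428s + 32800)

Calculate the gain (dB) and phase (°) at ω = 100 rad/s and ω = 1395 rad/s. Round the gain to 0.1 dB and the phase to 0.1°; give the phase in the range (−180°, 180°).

Substitute s = j100:
Numerator: 200(j100) + 3000 = 3000 + j20000
Denominator: (j100)^2 + 428(j100) + 32800 = 22800 + j42800
|N| = √(3000² + 20000²) ≈ 20224, ∠N ≈ 81.47°
|D| = √(22800² + 42800²) ≈ 48494, ∠D ≈ 61.96°
|H| = 20224 / 48494 ≈ 0.41704
Gain = 20 log₁₀(0.41704) ≈ -7.60 dB
∠H = 81.47° − 61.96° = 19.51°

Substitute s = j1395:
Numerator: 200(j1395) + 3000 = 3000 + j279000
Denominator: (j1395)^2 + 428(j1395) + 32800 = -1913225 + j597060
|N| = √(3000² + 279000²) ≈ 2.7902e+05, ∠N ≈ 89.38°
|D| = √(1913225² + 597060²) ≈ 2.0042e+06, ∠D ≈ 162.67°
|H| = 2.7902e+05 / 2.0042e+06 ≈ 0.13922
Gain = 20 log₁₀(0.13922) ≈ -17.13 dB
∠H = 89.38° − 162.67° = -73.29°

ω = 100: -7.6 dB, 19.5°; ω = 1395: -17.1 dB, -73.3°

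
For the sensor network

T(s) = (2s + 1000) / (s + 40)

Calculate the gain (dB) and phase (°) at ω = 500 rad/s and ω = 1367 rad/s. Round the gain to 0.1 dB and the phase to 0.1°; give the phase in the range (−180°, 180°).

ω = 500: 9.0 dB, -40.4°; ω = 1367: 6.6 dB, -18.4°

Substitute s = j500:
Numerator: 2(j500) + 1000 = 1000 + j1000
Denominator: (j500) + 40 = 40 + j500
|N| = √(1000² + 1000²) ≈ 1414.2, ∠N ≈ 45.00°
|D| = √(40² + 500²) ≈ 501.6, ∠D ≈ 85.43°
|T| = 1414.2 / 501.6 ≈ 2.8194
Gain = 20 log₁₀(2.8194) ≈ 9.00 dB
∠T = 45.00° − 85.43° = -40.43°

Substitute s = j1367:
Numerator: 2(j1367) + 1000 = 1000 + j2734
Denominator: (j1367) + 40 = 40 + j1367
|N| = √(1000² + 2734²) ≈ 2911.1, ∠N ≈ 69.91°
|D| = √(40² + 1367²) ≈ 1367.6, ∠D ≈ 88.32°
|T| = 2911.1 / 1367.6 ≈ 2.1286
Gain = 20 log₁₀(2.1286) ≈ 6.56 dB
∠T = 69.91° − 88.32° = -18.41°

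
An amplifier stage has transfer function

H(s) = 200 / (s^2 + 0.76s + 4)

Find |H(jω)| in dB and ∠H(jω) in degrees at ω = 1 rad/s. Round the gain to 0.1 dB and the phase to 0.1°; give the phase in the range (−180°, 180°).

At s = jω = j1:
quadratic: (j1)² + 0.76·j1 + 4 = 3 + j0.76 → |·| ≈ 3.0948, ∠ ≈ 14.22°
|H| = 200 / 3.0948 ≈ 64.625
Gain = 20 log₁₀(64.625) ≈ 36.21 dB
∠H = 0.00° − 14.22° = -14.22°

36.2 dB, -14.2°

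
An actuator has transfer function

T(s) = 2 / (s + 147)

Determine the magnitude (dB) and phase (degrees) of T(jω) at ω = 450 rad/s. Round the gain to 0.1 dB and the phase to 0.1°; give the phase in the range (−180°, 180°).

Substitute s = j450:
Numerator: 2 = 2 + j0
Denominator: (j450) + 147 = 147 + j450
|N| = √(2² + 0²) ≈ 2, ∠N ≈ 0.00°
|D| = √(147² + 450²) ≈ 473.4, ∠D ≈ 71.91°
|T| = 2 / 473.4 ≈ 0.0042248
Gain = 20 log₁₀(0.0042248) ≈ -47.48 dB
∠T = 0.00° − 71.91° = -71.91°

-47.5 dB, -71.9°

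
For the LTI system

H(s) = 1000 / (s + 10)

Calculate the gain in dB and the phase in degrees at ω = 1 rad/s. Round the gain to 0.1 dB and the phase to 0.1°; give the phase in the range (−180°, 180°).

At s = jω = j1:
pole (s+10): 10 + j1 → |·| = √(10²+1²) = √101 ≈ 10.05, ∠ = arctan(1/10) ≈ 5.71°
|H| = 1000 / 10.05 ≈ 99.502
Gain = 20 log₁₀(99.502) ≈ 39.96 dB
∠H = 0.00° − 5.71° = -5.71°

40.0 dB, -5.7°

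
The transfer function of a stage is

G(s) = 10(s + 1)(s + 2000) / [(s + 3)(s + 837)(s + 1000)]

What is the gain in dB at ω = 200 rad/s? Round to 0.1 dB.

At s = jω = j200:
zero (s+1): 1 + j200 → |·| = √(1²+200²) = √40001 ≈ 200, ∠ = arctan(200/1) ≈ 89.71°
zero (s+2000): 2000 + j200 → |·| = √(2000²+200²) = √4040000 ≈ 2010, ∠ = arctan(200/2000) ≈ 5.71°
pole (s+3): 3 + j200 → |·| = √(3²+200²) = √40009 ≈ 200.02, ∠ = arctan(200/3) ≈ 89.14°
pole (s+837): 837 + j200 → |·| = √(837²+200²) = √740569 ≈ 860.56, ∠ = arctan(200/837) ≈ 13.44°
pole (s+1000): 1000 + j200 → |·| = √(1000²+200²) = √1040000 ≈ 1019.8, ∠ = arctan(200/1000) ≈ 11.31°
|G| = 10 · 4.02e+05 / 1.7554e+08 ≈ 0.022901
Gain = 20 log₁₀(0.022901) ≈ -32.80 dB

-32.8 dB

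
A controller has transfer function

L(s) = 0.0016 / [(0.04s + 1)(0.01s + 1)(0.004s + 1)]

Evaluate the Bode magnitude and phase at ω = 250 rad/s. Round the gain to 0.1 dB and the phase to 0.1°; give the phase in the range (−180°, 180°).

-87.6 dB, 162.5°

At ω = 250 rad/s:
pole (1 + j250·0.04) = 1 + j10 → |·| ≈ 10.05, ∠ ≈ 84.29°
pole (1 + j250·0.01) = 1 + j2.5 → |·| ≈ 2.6926, ∠ ≈ 68.20°
pole (1 + j250·0.004) = 1 + j1 → |·| ≈ 1.4142, ∠ ≈ 45.00°
|L| = 0.0016 · 1 / (10.05 · 2.6926 · 1.4142) ≈ 4.1809e-05
Gain = 20 log₁₀(4.1809e-05) ≈ -87.57 dB
∠L = (0°) − (84.29° + 68.20° + 45.00°) = -197.49° ≡ 162.51° (principal value)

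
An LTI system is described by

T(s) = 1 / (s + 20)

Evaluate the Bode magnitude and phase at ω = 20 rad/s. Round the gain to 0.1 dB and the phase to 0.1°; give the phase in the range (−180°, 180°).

-29.0 dB, -45.0°

Substitute s = j20:
Numerator: 1 = 1 + j0
Denominator: (j20) + 20 = 20 + j20
|N| = √(1² + 0²) ≈ 1, ∠N ≈ 0.00°
|D| = √(20² + 20²) ≈ 28.284, ∠D ≈ 45.00°
|T| = 1 / 28.284 ≈ 0.035356
Gain = 20 log₁₀(0.035356) ≈ -29.03 dB
∠T = 0.00° − 45.00° = -45.00°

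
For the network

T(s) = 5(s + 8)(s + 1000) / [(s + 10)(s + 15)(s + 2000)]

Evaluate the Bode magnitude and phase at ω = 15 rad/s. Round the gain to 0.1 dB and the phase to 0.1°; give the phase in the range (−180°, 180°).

-19.1 dB, -39.0°

At s = jω = j15:
zero (s+8): 8 + j15 → |·| = √(8²+15²) = √289 ≈ 17, ∠ = arctan(15/8) ≈ 61.93°
zero (s+1000): 1000 + j15 → |·| = √(1000²+15²) = √1000225 ≈ 1000.1, ∠ = arctan(15/1000) ≈ 0.86°
pole (s+10): 10 + j15 → |·| = √(10²+15²) = √325 ≈ 18.028, ∠ = arctan(15/10) ≈ 56.31°
pole (s+15): 15 + j15 → |·| = √(15²+15²) = √450 ≈ 21.213, ∠ = arctan(15/15) ≈ 45.00°
pole (s+2000): 2000 + j15 → |·| = √(2000²+15²) = √4000225 ≈ 2000.1, ∠ = arctan(15/2000) ≈ 0.43°
|T| = 5 · 17002 / 7.6489e+05 ≈ 0.11114
Gain = 20 log₁₀(0.11114) ≈ -19.08 dB
∠T = 62.79° − 101.74° = -38.95°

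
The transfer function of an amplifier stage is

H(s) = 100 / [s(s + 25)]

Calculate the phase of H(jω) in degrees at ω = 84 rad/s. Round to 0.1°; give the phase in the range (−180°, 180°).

-163.4°

At s = jω = j84:
pole (s+25): 25 + j84 → |·| = √(25²+84²) = √7681 ≈ 87.641, ∠ = arctan(84/25) ≈ 73.43°
pole at origin: |s| = 84, ∠ = 90.00° (in denominator)
∠H = 0.00° − 163.43° = -163.43°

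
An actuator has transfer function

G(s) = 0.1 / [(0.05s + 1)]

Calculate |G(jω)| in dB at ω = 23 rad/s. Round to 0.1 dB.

-23.7 dB

At ω = 23 rad/s:
pole (1 + j23·0.05) = 1 + j1.15 → |·| ≈ 1.524, ∠ ≈ 48.99°
|G| = 0.1 · 1 / (1.524) ≈ 0.065617
Gain = 20 log₁₀(0.065617) ≈ -23.66 dB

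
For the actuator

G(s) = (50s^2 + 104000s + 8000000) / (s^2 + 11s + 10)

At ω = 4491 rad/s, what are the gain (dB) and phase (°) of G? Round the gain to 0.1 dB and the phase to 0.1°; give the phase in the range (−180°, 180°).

34.8 dB, -24.9°

Substitute s = j4491:
Numerator: 50(j4491)^2 + 104000(j4491) + 8000000 = -1000454050 + j467064000
Denominator: (j4491)^2 + 11(j4491) + 10 = -20169071 + j49401
|N| = √(1000454050² + 467064000²) ≈ 1.1041e+09, ∠N ≈ 154.97°
|D| = √(20169071² + 49401²) ≈ 2.0169e+07, ∠D ≈ 179.86°
|G| = 1.1041e+09 / 2.0169e+07 ≈ 54.742
Gain = 20 log₁₀(54.742) ≈ 34.77 dB
∠G = 154.97° − 179.86° = -24.89°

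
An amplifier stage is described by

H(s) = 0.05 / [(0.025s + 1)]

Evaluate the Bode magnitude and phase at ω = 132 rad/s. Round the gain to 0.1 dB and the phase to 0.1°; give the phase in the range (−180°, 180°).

At ω = 132 rad/s:
pole (1 + j132·0.025) = 1 + j3.3 → |·| ≈ 3.4482, ∠ ≈ 73.14°
|H| = 0.05 · 1 / (3.4482) ≈ 0.0145
Gain = 20 log₁₀(0.0145) ≈ -36.77 dB
∠H = (0°) − (73.14°) = -73.14°

-36.8 dB, -73.1°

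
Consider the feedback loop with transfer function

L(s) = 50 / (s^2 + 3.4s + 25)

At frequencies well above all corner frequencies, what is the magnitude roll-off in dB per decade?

Each pole contributes −20 dB/decade at high frequency; each zero contributes +20 dB/decade.
Net: 0 zero(s) − 2 pole(s) → -40 dB/decade.

-40 dB/decade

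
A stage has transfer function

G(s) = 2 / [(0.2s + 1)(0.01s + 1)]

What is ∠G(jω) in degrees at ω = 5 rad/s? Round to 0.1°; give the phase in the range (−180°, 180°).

-47.9°

At ω = 5 rad/s:
pole (1 + j5·0.2) = 1 + j1 → |·| ≈ 1.4142, ∠ ≈ 45.00°
pole (1 + j5·0.01) = 1 + j0.05 → |·| ≈ 1.0012, ∠ ≈ 2.86°
∠G = (0°) − (45.00° + 2.86°) = -47.86°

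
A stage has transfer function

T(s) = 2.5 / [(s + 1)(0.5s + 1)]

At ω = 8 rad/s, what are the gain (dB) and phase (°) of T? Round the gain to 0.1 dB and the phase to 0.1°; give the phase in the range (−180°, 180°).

At ω = 8 rad/s:
pole (1 + j8·1) = 1 + j8 → |·| ≈ 8.0623, ∠ ≈ 82.87°
pole (1 + j8·0.5) = 1 + j4 → |·| ≈ 4.1231, ∠ ≈ 75.96°
|T| = 2.5 · 1 / (8.0623 · 4.1231) ≈ 0.075207
Gain = 20 log₁₀(0.075207) ≈ -22.47 dB
∠T = (0°) − (82.87° + 75.96°) = -158.83°

-22.5 dB, -158.8°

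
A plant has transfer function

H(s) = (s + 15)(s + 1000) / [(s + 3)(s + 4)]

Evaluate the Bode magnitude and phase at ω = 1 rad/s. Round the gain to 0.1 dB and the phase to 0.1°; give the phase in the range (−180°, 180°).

At s = jω = j1:
zero (s+15): 15 + j1 → |·| = √(15²+1²) = √226 ≈ 15.033, ∠ = arctan(1/15) ≈ 3.81°
zero (s+1000): 1000 + j1 → |·| = √(1000²+1²) = √1000001 ≈ 1000, ∠ = arctan(1/1000) ≈ 0.06°
pole (s+3): 3 + j1 → |·| = √(3²+1²) = √10 ≈ 3.1623, ∠ = arctan(1/3) ≈ 18.43°
pole (s+4): 4 + j1 → |·| = √(4²+1²) = √17 ≈ 4.1231, ∠ = arctan(1/4) ≈ 14.04°
|H| = 1 · 15033 / 13.038 ≈ 1153
Gain = 20 log₁₀(1153) ≈ 61.24 dB
∠H = 3.87° − 32.47° = -28.60°

61.2 dB, -28.6°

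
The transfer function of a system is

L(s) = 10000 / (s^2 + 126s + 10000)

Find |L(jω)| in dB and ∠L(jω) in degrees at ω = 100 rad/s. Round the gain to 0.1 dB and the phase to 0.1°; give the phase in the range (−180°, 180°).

-2.0 dB, -90.0°

At s = jω = j100:
quadratic: (j100)² + 126·j100 + 10000 = 0 + j12600 → |·| ≈ 12600, ∠ ≈ 90.00°
|L| = 10000 / 12600 ≈ 0.79365
Gain = 20 log₁₀(0.79365) ≈ -2.01 dB
∠L = 0.00° − 90.00° = -90.00°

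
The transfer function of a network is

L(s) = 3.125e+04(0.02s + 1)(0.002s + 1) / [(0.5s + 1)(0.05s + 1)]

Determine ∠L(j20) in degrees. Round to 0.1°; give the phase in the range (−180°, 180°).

-105.2°

At ω = 20 rad/s:
zero (1 + j20·0.02) = 1 + j0.4 → |·| ≈ 1.077, ∠ ≈ 21.80°
zero (1 + j20·0.002) = 1 + j0.04 → |·| ≈ 1.0008, ∠ ≈ 2.29°
pole (1 + j20·0.5) = 1 + j10 → |·| ≈ 10.05, ∠ ≈ 84.29°
pole (1 + j20·0.05) = 1 + j1 → |·| ≈ 1.4142, ∠ ≈ 45.00°
∠L = (21.80° + 2.29°) − (84.29° + 45.00°) = -105.20°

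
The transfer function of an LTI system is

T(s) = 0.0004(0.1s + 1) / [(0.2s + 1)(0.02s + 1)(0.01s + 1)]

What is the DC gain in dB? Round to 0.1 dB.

-68.0 dB

T(0) = 0.0004 · 1 / 1 = 0.0004
20 log₁₀(0.0004) ≈ -67.96 dB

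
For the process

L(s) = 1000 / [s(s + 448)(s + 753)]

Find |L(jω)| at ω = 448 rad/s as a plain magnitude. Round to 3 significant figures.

At s = jω = j448:
pole (s+448): 448 + j448 → |·| = √(448²+448²) = √401408 ≈ 633.57, ∠ = arctan(448/448) ≈ 45.00°
pole (s+753): 753 + j448 → |·| = √(753²+448²) = √767713 ≈ 876.19, ∠ = arctan(448/753) ≈ 30.75°
pole at origin: |s| = 448, ∠ = 90.00° (in denominator)
|L| = 1000 / 2.487e+08 ≈ 4.0209e-06

4.02e-06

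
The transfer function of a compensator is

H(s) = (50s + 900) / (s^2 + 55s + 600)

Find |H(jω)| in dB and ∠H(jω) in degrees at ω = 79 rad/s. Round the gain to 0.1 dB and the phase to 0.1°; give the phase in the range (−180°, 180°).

Substitute s = j79:
Numerator: 50(j79) + 900 = 900 + j3950
Denominator: (j79)^2 + 55(j79) + 600 = -5641 + j4345
|N| = √(900² + 3950²) ≈ 4051.2, ∠N ≈ 77.16°
|D| = √(5641² + 4345²) ≈ 7120.4, ∠D ≈ 142.39°
|H| = 4051.2 / 7120.4 ≈ 0.56896
Gain = 20 log₁₀(0.56896) ≈ -4.90 dB
∠H = 77.16° − 142.39° = -65.23°

-4.9 dB, -65.2°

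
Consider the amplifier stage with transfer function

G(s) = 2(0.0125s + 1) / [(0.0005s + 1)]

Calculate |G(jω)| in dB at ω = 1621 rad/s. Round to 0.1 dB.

At ω = 1621 rad/s:
zero (1 + j1621·0.0125) = 1 + j20.2625 → |·| ≈ 20.287, ∠ ≈ 87.17°
pole (1 + j1621·0.0005) = 1 + j0.8105 → |·| ≈ 1.2872, ∠ ≈ 39.02°
|G| = 2 · 20.287 / (1.2872) ≈ 31.521
Gain = 20 log₁₀(31.521) ≈ 29.97 dB

30.0 dB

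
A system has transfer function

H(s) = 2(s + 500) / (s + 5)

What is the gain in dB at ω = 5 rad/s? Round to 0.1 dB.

43.0 dB

At s = jω = j5:
zero (s+500): 500 + j5 → |·| = √(500²+5²) = √250025 ≈ 500.02, ∠ = arctan(5/500) ≈ 0.57°
pole (s+5): 5 + j5 → |·| = √(5²+5²) = √50 ≈ 7.0711, ∠ = arctan(5/5) ≈ 45.00°
|H| = 2 · 500.02 / 7.0711 ≈ 141.43
Gain = 20 log₁₀(141.43) ≈ 43.01 dB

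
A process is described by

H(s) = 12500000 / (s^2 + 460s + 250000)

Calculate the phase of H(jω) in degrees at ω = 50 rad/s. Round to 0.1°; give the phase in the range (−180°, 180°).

-5.3°

At s = jω = j50:
quadratic: (j50)² + 460·j50 + 250000 = 247500 + j23000 → |·| ≈ 2.4857e+05, ∠ ≈ 5.31°
∠H = 0.00° − 5.31° = -5.31°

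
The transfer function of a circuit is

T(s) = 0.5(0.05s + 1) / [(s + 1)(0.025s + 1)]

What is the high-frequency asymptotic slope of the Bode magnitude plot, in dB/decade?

-20 dB/decade

Each pole contributes −20 dB/decade at high frequency; each zero contributes +20 dB/decade.
Net: 1 zero(s) − 2 pole(s) → -20 dB/decade.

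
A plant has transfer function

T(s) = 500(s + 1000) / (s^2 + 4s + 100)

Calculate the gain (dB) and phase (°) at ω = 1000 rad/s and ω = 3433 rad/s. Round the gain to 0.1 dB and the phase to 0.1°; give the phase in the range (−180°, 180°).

At s = jω = j1000:
zero (s+1000): 1000 + j1000 → |·| = √(1000²+1000²) = √2000000 ≈ 1414.2, ∠ = arctan(1000/1000) ≈ 45.00°
quadratic: (j1000)² + 4·j1000 + 100 = -999900 + j4000 → |·| ≈ 9.9991e+05, ∠ ≈ 179.77°
|T| = 500 · 1414.2 / 9.9991e+05 ≈ 0.70716
Gain = 20 log₁₀(0.70716) ≈ -3.01 dB
∠T = 45.00° − 179.77° = -134.77°

At s = jω = j3433:
zero (s+1000): 1000 + j3433 → |·| = √(1000²+3433²) = √12785489 ≈ 3575.7, ∠ = arctan(3433/1000) ≈ 73.76°
quadratic: (j3433)² + 4·j3433 + 100 = -11785389 + j13732 → |·| ≈ 1.1785e+07, ∠ ≈ 179.93°
|T| = 500 · 3575.7 / 1.1785e+07 ≈ 0.15171
Gain = 20 log₁₀(0.15171) ≈ -16.38 dB
∠T = 73.76° − 179.93° = -106.17°

ω = 1000: -3.0 dB, -134.8°; ω = 3433: -16.4 dB, -106.2°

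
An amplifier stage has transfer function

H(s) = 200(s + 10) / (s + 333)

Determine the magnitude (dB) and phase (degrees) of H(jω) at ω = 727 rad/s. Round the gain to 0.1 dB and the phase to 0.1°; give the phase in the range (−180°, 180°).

At s = jω = j727:
zero (s+10): 10 + j727 → |·| = √(10²+727²) = √528629 ≈ 727.07, ∠ = arctan(727/10) ≈ 89.21°
pole (s+333): 333 + j727 → |·| = √(333²+727²) = √639418 ≈ 799.64, ∠ = arctan(727/333) ≈ 65.39°
|H| = 200 · 727.07 / 799.64 ≈ 181.85
Gain = 20 log₁₀(181.85) ≈ 45.19 dB
∠H = 89.21° − 65.39° = 23.82°

45.2 dB, 23.8°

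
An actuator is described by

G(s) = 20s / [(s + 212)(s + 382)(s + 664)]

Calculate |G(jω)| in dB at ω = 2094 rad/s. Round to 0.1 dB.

At s = jω = j2094:
zero at origin: s = j2094 → |·| = 2094, ∠ = 90.00°
pole (s+212): 212 + j2094 → |·| = √(212²+2094²) = √4429780 ≈ 2104.7, ∠ = arctan(2094/212) ≈ 84.22°
pole (s+382): 382 + j2094 → |·| = √(382²+2094²) = √4530760 ≈ 2128.6, ∠ = arctan(2094/382) ≈ 79.66°
pole (s+664): 664 + j2094 → |·| = √(664²+2094²) = √4825732 ≈ 2196.8, ∠ = arctan(2094/664) ≈ 72.41°
|G| = 20 · 2094 / 9.8418e+09 ≈ 4.2553e-06
Gain = 20 log₁₀(4.2553e-06) ≈ -107.42 dB

-107.4 dB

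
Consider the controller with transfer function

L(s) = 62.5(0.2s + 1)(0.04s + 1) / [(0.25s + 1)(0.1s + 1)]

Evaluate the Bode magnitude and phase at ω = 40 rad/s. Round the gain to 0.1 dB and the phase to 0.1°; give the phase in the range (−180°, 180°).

At ω = 40 rad/s:
zero (1 + j40·0.2) = 1 + j8 → |·| ≈ 8.0623, ∠ ≈ 82.87°
zero (1 + j40·0.04) = 1 + j1.6 → |·| ≈ 1.8868, ∠ ≈ 57.99°
pole (1 + j40·0.25) = 1 + j10 → |·| ≈ 10.05, ∠ ≈ 84.29°
pole (1 + j40·0.1) = 1 + j4 → |·| ≈ 4.1231, ∠ ≈ 75.96°
|L| = 62.5 · 8.0623 · 1.8868 / (10.05 · 4.1231) ≈ 22.944
Gain = 20 log₁₀(22.944) ≈ 27.21 dB
∠L = (82.87° + 57.99°) − (84.29° + 75.96°) = -19.39°

27.2 dB, -19.4°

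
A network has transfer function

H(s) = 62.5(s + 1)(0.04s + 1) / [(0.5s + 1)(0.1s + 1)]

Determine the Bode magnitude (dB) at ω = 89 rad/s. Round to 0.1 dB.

At ω = 89 rad/s:
zero (1 + j89·1) = 1 + j89 → |·| ≈ 89.006, ∠ ≈ 89.36°
zero (1 + j89·0.04) = 1 + j3.56 → |·| ≈ 3.6978, ∠ ≈ 74.31°
pole (1 + j89·0.5) = 1 + j44.5 → |·| ≈ 44.511, ∠ ≈ 88.71°
pole (1 + j89·0.1) = 1 + j8.9 → |·| ≈ 8.956, ∠ ≈ 83.59°
|H| = 62.5 · 89.006 · 3.6978 / (44.511 · 8.956) ≈ 51.601
Gain = 20 log₁₀(51.601) ≈ 34.25 dB

34.3 dB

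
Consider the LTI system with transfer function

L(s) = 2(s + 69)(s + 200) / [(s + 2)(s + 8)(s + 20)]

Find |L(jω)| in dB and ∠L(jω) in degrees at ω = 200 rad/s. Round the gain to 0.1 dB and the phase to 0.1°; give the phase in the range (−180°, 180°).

At s = jω = j200:
zero (s+69): 69 + j200 → |·| = √(69²+200²) = √44761 ≈ 211.57, ∠ = arctan(200/69) ≈ 70.97°
zero (s+200): 200 + j200 → |·| = √(200²+200²) = √80000 ≈ 282.84, ∠ = arctan(200/200) ≈ 45.00°
pole (s+2): 2 + j200 → |·| = √(2²+200²) = √40004 ≈ 200.01, ∠ = arctan(200/2) ≈ 89.43°
pole (s+8): 8 + j200 → |·| = √(8²+200²) = √40064 ≈ 200.16, ∠ = arctan(200/8) ≈ 87.71°
pole (s+20): 20 + j200 → |·| = √(20²+200²) = √40400 ≈ 201, ∠ = arctan(200/20) ≈ 84.29°
|L| = 2 · 59840 / 8.0468e+06 ≈ 0.014873
Gain = 20 log₁₀(0.014873) ≈ -36.55 dB
∠L = 115.97° − 261.43° = -145.46°

-36.6 dB, -145.5°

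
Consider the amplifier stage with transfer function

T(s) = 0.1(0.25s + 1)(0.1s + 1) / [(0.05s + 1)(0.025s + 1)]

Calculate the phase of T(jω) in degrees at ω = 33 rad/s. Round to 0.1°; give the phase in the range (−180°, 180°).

57.9°

At ω = 33 rad/s:
zero (1 + j33·0.25) = 1 + j8.25 → |·| ≈ 8.3104, ∠ ≈ 83.09°
zero (1 + j33·0.1) = 1 + j3.3 → |·| ≈ 3.4482, ∠ ≈ 73.14°
pole (1 + j33·0.05) = 1 + j1.65 → |·| ≈ 1.9294, ∠ ≈ 58.78°
pole (1 + j33·0.025) = 1 + j0.825 → |·| ≈ 1.2964, ∠ ≈ 39.52°
∠T = (83.09° + 73.14°) − (58.78° + 39.52°) = 57.93°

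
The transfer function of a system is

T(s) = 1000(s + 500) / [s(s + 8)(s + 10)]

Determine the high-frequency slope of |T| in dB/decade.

Each pole contributes −20 dB/decade at high frequency; each zero contributes +20 dB/decade.
Net: 1 zero(s) − 3 pole(s) → -40 dB/decade.

-40 dB/decade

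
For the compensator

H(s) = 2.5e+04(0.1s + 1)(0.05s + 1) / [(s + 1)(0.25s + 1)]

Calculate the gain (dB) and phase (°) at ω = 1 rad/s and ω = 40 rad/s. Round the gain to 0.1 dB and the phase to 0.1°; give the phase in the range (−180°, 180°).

ω = 1: 84.7 dB, -50.5°; ω = 40: 55.2 dB, -33.5°

At ω = 1 rad/s:
zero (1 + j1·0.1) = 1 + j0.1 → |·| ≈ 1.005, ∠ ≈ 5.71°
zero (1 + j1·0.05) = 1 + j0.05 → |·| ≈ 1.0012, ∠ ≈ 2.86°
pole (1 + j1·1) = 1 + j1 → |·| ≈ 1.4142, ∠ ≈ 45.00°
pole (1 + j1·0.25) = 1 + j0.25 → |·| ≈ 1.0308, ∠ ≈ 14.04°
|H| = 2.5e+04 · 1.005 · 1.0012 / (1.4142 · 1.0308) ≈ 17256
Gain = 20 log₁₀(17256) ≈ 84.74 dB
∠H = (5.71° + 2.86°) − (45.00° + 14.04°) = -50.47°

At ω = 40 rad/s:
zero (1 + j40·0.1) = 1 + j4 → |·| ≈ 4.1231, ∠ ≈ 75.96°
zero (1 + j40·0.05) = 1 + j2 → |·| ≈ 2.2361, ∠ ≈ 63.43°
pole (1 + j40·1) = 1 + j40 → |·| ≈ 40.012, ∠ ≈ 88.57°
pole (1 + j40·0.25) = 1 + j10 → |·| ≈ 10.05, ∠ ≈ 84.29°
|H| = 2.5e+04 · 4.1231 · 2.2361 / (40.012 · 10.05) ≈ 573.19
Gain = 20 log₁₀(573.19) ≈ 55.17 dB
∠H = (75.96° + 63.43°) − (88.57° + 84.29°) = -33.47°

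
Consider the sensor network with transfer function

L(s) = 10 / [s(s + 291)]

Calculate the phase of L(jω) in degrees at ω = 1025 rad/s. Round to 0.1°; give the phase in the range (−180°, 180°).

At s = jω = j1025:
pole (s+291): 291 + j1025 → |·| = √(291²+1025²) = √1135306 ≈ 1065.5, ∠ = arctan(1025/291) ≈ 74.15°
pole at origin: |s| = 1025, ∠ = 90.00° (in denominator)
∠L = 0.00° − 164.15° = -164.15°

-164.2°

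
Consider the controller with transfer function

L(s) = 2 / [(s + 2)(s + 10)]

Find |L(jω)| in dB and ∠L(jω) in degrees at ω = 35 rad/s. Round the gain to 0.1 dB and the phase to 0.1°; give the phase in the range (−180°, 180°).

-56.1 dB, -160.8°

At s = jω = j35:
pole (s+2): 2 + j35 → |·| = √(2²+35²) = √1229 ≈ 35.057, ∠ = arctan(35/2) ≈ 86.73°
pole (s+10): 10 + j35 → |·| = √(10²+35²) = √1325 ≈ 36.401, ∠ = arctan(35/10) ≈ 74.05°
|L| = 2 / 1276.1 ≈ 0.0015673
Gain = 20 log₁₀(0.0015673) ≈ -56.10 dB
∠L = 0.00° − 160.78° = -160.78°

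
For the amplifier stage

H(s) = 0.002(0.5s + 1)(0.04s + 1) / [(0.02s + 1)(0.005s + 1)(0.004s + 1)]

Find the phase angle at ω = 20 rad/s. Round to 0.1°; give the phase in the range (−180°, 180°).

90.9°

At ω = 20 rad/s:
zero (1 + j20·0.5) = 1 + j10 → |·| ≈ 10.05, ∠ ≈ 84.29°
zero (1 + j20·0.04) = 1 + j0.8 → |·| ≈ 1.2806, ∠ ≈ 38.66°
pole (1 + j20·0.02) = 1 + j0.4 → |·| ≈ 1.077, ∠ ≈ 21.80°
pole (1 + j20·0.005) = 1 + j0.1 → |·| ≈ 1.005, ∠ ≈ 5.71°
pole (1 + j20·0.004) = 1 + j0.08 → |·| ≈ 1.0032, ∠ ≈ 4.57°
∠H = (84.29° + 38.66°) − (21.80° + 5.71° + 4.57°) = 90.87°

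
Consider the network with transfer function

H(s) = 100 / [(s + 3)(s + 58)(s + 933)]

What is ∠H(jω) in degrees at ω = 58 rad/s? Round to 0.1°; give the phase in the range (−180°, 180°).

At s = jω = j58:
pole (s+3): 3 + j58 → |·| = √(3²+58²) = √3373 ≈ 58.078, ∠ = arctan(58/3) ≈ 87.04°
pole (s+58): 58 + j58 → |·| = √(58²+58²) = √6728 ≈ 82.024, ∠ = arctan(58/58) ≈ 45.00°
pole (s+933): 933 + j58 → |·| = √(933²+58²) = √873853 ≈ 934.8, ∠ = arctan(58/933) ≈ 3.56°
∠H = 0.00° − 135.60° = -135.60°

-135.6°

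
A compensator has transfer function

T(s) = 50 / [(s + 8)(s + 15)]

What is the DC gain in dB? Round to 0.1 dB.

T(0) = 50 / (8·15) ≈ 0.41667
20 log₁₀(0.41667) ≈ -7.60 dB

-7.6 dB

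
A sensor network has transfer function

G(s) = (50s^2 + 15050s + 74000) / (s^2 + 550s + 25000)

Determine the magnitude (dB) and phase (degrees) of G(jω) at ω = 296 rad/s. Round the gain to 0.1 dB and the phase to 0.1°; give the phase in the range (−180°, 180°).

Substitute s = j296:
Numerator: 50(j296)^2 + 15050(j296) + 74000 = -4306800 + j4454800
Denominator: (j296)^2 + 550(j296) + 25000 = -62616 + j162800
|N| = √(4306800² + 4454800²) ≈ 6.1963e+06, ∠N ≈ 134.03°
|D| = √(62616² + 162800²) ≈ 1.7443e+05, ∠D ≈ 111.04°
|G| = 6.1963e+06 / 1.7443e+05 ≈ 35.523
Gain = 20 log₁₀(35.523) ≈ 31.01 dB
∠G = 134.03° − 111.04° = 22.99°

31.0 dB, 23.0°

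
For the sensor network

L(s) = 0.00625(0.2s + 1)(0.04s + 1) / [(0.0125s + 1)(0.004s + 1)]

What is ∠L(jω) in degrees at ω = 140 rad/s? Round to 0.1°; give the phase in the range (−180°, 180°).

At ω = 140 rad/s:
zero (1 + j140·0.2) = 1 + j28 → |·| ≈ 28.018, ∠ ≈ 87.95°
zero (1 + j140·0.04) = 1 + j5.6 → |·| ≈ 5.6886, ∠ ≈ 79.88°
pole (1 + j140·0.0125) = 1 + j1.75 → |·| ≈ 2.0156, ∠ ≈ 60.26°
pole (1 + j140·0.004) = 1 + j0.56 → |·| ≈ 1.1461, ∠ ≈ 29.25°
∠L = (87.95° + 79.88°) − (60.26° + 29.25°) = 78.32°

78.3°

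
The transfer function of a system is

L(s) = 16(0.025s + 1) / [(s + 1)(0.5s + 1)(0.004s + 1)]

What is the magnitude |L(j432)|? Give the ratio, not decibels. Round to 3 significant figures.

At ω = 432 rad/s:
zero (1 + j432·0.025) = 1 + j10.8 → |·| ≈ 10.846, ∠ ≈ 84.71°
pole (1 + j432·1) = 1 + j432 → |·| ≈ 432, ∠ ≈ 89.87°
pole (1 + j432·0.5) = 1 + j216 → |·| ≈ 216, ∠ ≈ 89.73°
pole (1 + j432·0.004) = 1 + j1.728 → |·| ≈ 1.9965, ∠ ≈ 59.94°
|L| = 16 · 10.846 / (432 · 216 · 1.9965) ≈ 0.0009315

0.000932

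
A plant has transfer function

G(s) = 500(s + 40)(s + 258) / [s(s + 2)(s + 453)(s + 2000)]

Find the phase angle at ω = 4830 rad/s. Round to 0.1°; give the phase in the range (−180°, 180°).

At s = jω = j4830:
zero (s+40): 40 + j4830 → |·| = √(40²+4830²) = √23330500 ≈ 4830.2, ∠ = arctan(4830/40) ≈ 89.53°
zero (s+258): 258 + j4830 → |·| = √(258²+4830²) = √23395464 ≈ 4836.9, ∠ = arctan(4830/258) ≈ 86.94°
pole (s+2): 2 + j4830 → |·| = √(2²+4830²) = √23328904 ≈ 4830, ∠ = arctan(4830/2) ≈ 89.98°
pole (s+453): 453 + j4830 → |·| = √(453²+4830²) = √23534109 ≈ 4851.2, ∠ = arctan(4830/453) ≈ 84.64°
pole (s+2000): 2000 + j4830 → |·| = √(2000²+4830²) = √27328900 ≈ 5227.7, ∠ = arctan(4830/2000) ≈ 67.51°
pole at origin: |s| = 4830, ∠ = 90.00° (in denominator)
∠G = 176.47° − 332.13° = -155.66°

-155.7°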